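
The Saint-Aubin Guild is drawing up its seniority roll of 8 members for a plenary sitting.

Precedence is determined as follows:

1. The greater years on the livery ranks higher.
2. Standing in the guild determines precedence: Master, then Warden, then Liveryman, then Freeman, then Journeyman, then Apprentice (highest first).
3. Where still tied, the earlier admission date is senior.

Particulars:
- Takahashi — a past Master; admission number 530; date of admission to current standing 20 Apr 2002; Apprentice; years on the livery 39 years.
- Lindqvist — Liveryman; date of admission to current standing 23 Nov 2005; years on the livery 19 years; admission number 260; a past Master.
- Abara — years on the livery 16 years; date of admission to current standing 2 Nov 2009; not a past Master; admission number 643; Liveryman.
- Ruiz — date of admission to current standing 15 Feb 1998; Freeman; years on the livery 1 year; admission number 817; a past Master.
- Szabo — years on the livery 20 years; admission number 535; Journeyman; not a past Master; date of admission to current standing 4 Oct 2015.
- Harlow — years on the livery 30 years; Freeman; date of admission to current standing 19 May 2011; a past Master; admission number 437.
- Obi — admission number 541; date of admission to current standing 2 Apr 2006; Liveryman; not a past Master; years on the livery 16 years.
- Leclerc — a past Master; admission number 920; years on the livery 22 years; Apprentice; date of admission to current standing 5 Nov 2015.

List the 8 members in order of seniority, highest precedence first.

By years on the livery (higher first): Takahashi (39 years); then Harlow (30 years); then Leclerc (22 years); then Szabo (20 years); then Lindqvist (19 years); then Obi and Abara (both 16 years); then Ruiz (1 year).
Obi and Abara are each Liveryman, so the next rule applies.
Among Obi and Abara, by date of admission to current standing (earlier first): Obi (2 Apr 2006) before Abara (2 Nov 2009).
Full order: Takahashi, Harlow, Leclerc, Szabo, Lindqvist, Obi, Abara, Ruiz.

Takahashi, Harlow, Leclerc, Szabo, Lindqvist, Obi, Abara, Ruiz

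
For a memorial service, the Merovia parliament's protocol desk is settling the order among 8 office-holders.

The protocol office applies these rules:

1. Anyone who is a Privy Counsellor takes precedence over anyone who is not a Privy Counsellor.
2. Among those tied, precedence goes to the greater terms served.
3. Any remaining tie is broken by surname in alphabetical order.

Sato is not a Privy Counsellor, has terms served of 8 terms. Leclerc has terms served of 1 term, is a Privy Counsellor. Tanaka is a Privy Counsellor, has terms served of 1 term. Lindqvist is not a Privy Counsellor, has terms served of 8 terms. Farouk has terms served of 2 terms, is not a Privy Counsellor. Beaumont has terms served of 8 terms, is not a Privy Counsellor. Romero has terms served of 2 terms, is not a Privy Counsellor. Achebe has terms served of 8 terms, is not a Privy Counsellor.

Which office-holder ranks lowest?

Romero

By the first rule: Leclerc and Tanaka (both a Privy Counsellor); then Achebe, Beaumont, Lindqvist, Sato, Farouk and Romero (each not a Privy Counsellor).
Leclerc and Tanaka both have terms served 1 term, so the next rule applies.
Among Leclerc and Tanaka, alphabetically by surname: Leclerc before Tanaka.
Among Achebe, Beaumont, Lindqvist, Sato, Farouk and Romero, by terms served (higher first): Achebe, Beaumont, Lindqvist and Sato (8 terms) before Farouk and Romero (2 terms).
Among Achebe, Beaumont, Lindqvist and Sato, alphabetically by surname: Achebe before Beaumont before Lindqvist before Sato.
Among Farouk and Romero, alphabetically by surname: Farouk before Romero.
Order: Leclerc, Tanaka, Achebe, Beaumont, Lindqvist, Sato, Farouk, Romero.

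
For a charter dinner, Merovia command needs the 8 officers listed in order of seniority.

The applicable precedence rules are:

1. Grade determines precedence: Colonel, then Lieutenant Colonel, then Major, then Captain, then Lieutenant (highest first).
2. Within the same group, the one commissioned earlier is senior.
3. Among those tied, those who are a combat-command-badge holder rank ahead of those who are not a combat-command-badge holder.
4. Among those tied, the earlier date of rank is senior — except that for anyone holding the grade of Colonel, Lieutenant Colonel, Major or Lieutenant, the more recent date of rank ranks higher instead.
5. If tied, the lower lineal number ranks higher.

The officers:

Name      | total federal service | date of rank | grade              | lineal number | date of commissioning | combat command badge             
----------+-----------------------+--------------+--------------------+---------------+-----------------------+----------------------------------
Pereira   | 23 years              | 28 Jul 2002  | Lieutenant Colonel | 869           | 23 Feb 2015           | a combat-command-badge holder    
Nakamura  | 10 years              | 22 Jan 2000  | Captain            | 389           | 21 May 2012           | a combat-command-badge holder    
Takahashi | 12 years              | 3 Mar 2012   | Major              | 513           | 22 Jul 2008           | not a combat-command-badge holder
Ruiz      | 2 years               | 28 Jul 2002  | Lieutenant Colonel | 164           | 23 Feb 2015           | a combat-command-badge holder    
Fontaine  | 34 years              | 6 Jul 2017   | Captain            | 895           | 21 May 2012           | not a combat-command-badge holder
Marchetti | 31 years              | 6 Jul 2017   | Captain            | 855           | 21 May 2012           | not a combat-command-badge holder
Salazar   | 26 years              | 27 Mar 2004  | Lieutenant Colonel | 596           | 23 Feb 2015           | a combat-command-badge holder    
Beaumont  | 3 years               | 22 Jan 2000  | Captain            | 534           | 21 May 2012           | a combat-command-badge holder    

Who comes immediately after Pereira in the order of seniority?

By grade: Salazar, Ruiz and Pereira (Lieutenant Colonel); then Takahashi (Major); then Nakamura, Beaumont, Marchetti and Fontaine (Captain).
Salazar, Ruiz and Pereira all have date of commissioning 23 Feb 2015, so the next rule applies.
Salazar, Ruiz and Pereira are each a combat-command-badge holder, so the next rule applies.
Among Salazar, Ruiz and Pereira, by date of rank (later first) (reversed rule for this group): Salazar (27 Mar 2004) before Ruiz and Pereira (28 Jul 2002).
Among Ruiz and Pereira, by lineal number (lower first): Ruiz (164) before Pereira (869).
Nakamura, Beaumont, Marchetti and Fontaine all have date of commissioning 21 May 2012, so the next rule applies.
Among Nakamura, Beaumont, Marchetti and Fontaine, a combat-command-badge holder before not a combat-command-badge holder: Nakamura and Beaumont (a combat-command-badge holder) before Marchetti and Fontaine (not a combat-command-badge holder).
Nakamura and Beaumont both have date of rank 22 Jan 2000, so the next rule applies.
Among Nakamura and Beaumont, by lineal number (lower first): Nakamura (389) before Beaumont (534).
Marchetti and Fontaine both have date of rank 6 Jul 2017, so the next rule applies.
Among Marchetti and Fontaine, by lineal number (lower first): Marchetti (855) before Fontaine (895).
Order: Salazar, Ruiz, Pereira, Takahashi, Nakamura, Beaumont, Marchetti, Fontaine.

Takahashi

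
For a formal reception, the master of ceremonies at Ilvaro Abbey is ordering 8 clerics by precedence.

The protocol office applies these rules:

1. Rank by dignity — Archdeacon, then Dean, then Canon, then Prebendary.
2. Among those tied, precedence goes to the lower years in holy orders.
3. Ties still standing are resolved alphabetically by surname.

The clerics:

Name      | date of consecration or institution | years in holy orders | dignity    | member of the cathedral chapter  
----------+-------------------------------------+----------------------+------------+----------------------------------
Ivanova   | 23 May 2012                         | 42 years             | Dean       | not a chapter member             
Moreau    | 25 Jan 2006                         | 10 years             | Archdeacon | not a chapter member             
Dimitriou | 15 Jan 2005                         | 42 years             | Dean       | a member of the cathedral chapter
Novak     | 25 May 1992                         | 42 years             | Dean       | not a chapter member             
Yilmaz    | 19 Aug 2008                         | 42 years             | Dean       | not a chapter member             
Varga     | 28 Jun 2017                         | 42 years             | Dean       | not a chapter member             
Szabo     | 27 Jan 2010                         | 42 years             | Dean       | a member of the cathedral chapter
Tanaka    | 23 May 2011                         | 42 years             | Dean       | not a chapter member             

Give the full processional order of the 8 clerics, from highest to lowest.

By dignity: Moreau (Archdeacon); then Dimitriou, Ivanova, Novak, Szabo, Tanaka, Varga and Yilmaz (Dean).
Dimitriou, Ivanova, Novak, Szabo, Tanaka, Varga and Yilmaz all have years in holy orders 42 years, so the next rule applies.
Among Dimitriou, Ivanova, Novak, Szabo, Tanaka, Varga and Yilmaz, alphabetically by surname: Dimitriou before Ivanova before Novak before Szabo before Tanaka before Varga before Yilmaz.
Full order: Moreau, Dimitriou, Ivanova, Novak, Szabo, Tanaka, Varga, Yilmaz.

Moreau, Dimitriou, Ivanova, Novak, Szabo, Tanaka, Varga, Yilmaz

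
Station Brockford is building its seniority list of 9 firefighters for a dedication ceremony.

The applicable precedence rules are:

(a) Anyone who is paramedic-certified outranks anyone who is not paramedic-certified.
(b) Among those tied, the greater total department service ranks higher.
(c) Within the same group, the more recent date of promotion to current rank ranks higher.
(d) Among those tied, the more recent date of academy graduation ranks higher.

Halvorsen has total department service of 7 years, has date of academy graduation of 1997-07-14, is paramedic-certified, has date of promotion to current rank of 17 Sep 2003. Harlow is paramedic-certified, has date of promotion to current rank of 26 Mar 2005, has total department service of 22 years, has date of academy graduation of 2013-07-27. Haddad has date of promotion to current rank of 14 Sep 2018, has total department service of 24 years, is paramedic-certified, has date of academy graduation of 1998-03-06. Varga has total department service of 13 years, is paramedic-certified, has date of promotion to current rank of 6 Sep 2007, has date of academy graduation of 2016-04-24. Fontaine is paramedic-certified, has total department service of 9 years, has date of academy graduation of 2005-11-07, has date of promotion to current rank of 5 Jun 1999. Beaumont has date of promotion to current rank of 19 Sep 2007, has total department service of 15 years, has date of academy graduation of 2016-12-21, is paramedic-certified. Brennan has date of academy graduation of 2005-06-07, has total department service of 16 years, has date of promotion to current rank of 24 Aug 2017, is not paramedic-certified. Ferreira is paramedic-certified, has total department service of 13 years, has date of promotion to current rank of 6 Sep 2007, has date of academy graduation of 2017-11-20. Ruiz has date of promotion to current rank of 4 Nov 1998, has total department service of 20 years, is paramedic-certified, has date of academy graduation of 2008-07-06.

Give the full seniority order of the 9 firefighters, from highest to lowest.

By the first rule: Haddad, Harlow, Ruiz, Beaumont, Ferreira, Varga, Fontaine and Halvorsen (each paramedic-certified); then Brennan (not paramedic-certified).
Among Haddad, Harlow, Ruiz, Beaumont, Ferreira, Varga, Fontaine and Halvorsen, by total department service (higher first): Haddad (24 years) before Harlow (22 years) before Ruiz (20 years) before Beaumont (15 years) before Ferreira and Varga (13 years) before Fontaine (9 years) before Halvorsen (7 years).
Ferreira and Varga both have date of promotion to current rank 6 Sep 2007, so the next rule applies.
Among Ferreira and Varga, by date of academy graduation (later first): Ferreira (2017-11-20) before Varga (2016-04-24).
Full order: Haddad, Harlow, Ruiz, Beaumont, Ferreira, Varga, Fontaine, Halvorsen, Brennan.

Haddad, Harlow, Ruiz, Beaumont, Ferreira, Varga, Fontaine, Halvorsen, Brennan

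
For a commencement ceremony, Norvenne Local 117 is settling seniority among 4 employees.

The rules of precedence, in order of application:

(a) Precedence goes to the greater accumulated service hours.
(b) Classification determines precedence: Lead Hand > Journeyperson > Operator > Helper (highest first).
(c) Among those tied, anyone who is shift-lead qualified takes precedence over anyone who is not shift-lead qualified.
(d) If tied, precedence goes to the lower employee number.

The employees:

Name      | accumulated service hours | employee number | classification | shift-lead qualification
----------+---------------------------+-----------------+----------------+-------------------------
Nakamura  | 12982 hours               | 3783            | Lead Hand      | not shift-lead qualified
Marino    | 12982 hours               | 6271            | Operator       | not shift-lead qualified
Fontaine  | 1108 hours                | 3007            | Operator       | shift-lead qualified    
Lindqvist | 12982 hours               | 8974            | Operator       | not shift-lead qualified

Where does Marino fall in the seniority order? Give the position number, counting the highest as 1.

2

By accumulated service hours (higher first): Nakamura, Marino and Lindqvist (each 12982 hours); then Fontaine (1108 hours).
Among Nakamura, Marino and Lindqvist, by classification: Nakamura (Lead Hand) before Marino and Lindqvist (Operator).
Marino and Lindqvist are each not shift-lead qualified, so the next rule applies.
Among Marino and Lindqvist, by employee number (lower first): Marino (6271) before Lindqvist (8974).
Order: Nakamura, Marino, Lindqvist, Fontaine. So position 2.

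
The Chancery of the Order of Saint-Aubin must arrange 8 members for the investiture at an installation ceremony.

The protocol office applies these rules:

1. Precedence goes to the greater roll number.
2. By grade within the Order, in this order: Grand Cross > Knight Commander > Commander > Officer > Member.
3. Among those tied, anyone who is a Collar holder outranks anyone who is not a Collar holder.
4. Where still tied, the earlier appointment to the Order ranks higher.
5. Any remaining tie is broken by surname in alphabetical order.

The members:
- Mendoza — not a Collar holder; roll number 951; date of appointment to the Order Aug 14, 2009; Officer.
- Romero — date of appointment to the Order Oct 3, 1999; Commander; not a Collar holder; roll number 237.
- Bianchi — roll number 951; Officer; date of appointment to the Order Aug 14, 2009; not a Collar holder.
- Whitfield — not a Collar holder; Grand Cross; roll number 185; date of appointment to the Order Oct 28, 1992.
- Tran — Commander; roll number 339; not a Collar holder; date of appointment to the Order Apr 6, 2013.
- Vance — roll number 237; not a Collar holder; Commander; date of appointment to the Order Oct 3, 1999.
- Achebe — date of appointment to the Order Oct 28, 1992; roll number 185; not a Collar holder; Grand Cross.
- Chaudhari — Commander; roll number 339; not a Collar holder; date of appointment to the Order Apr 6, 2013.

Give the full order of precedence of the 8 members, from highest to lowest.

Bianchi, Mendoza, Chaudhari, Tran, Romero, Vance, Achebe, Whitfield

By roll number (higher first): Bianchi and Mendoza (both 951); then Chaudhari and Tran (both 339); then Romero and Vance (both 237); then Achebe and Whitfield (both 185).
Bianchi and Mendoza are each Officer, so the next rule applies.
Bianchi and Mendoza are each not a Collar holder, so the next rule applies.
Bianchi and Mendoza both have date of appointment to the Order Aug 14, 2009, so the next rule applies.
Among Bianchi and Mendoza, alphabetically by surname: Bianchi before Mendoza.
Chaudhari and Tran are each Commander, so the next rule applies.
Chaudhari and Tran are each not a Collar holder, so the next rule applies.
Chaudhari and Tran both have date of appointment to the Order Apr 6, 2013, so the next rule applies.
Among Chaudhari and Tran, alphabetically by surname: Chaudhari before Tran.
Romero and Vance are each Commander, so the next rule applies.
Romero and Vance are each not a Collar holder, so the next rule applies.
Romero and Vance both have date of appointment to the Order Oct 3, 1999, so the next rule applies.
Among Romero and Vance, alphabetically by surname: Romero before Vance.
Achebe and Whitfield are each Grand Cross, so the next rule applies.
Achebe and Whitfield are each not a Collar holder, so the next rule applies.
Achebe and Whitfield both have date of appointment to the Order Oct 28, 1992, so the next rule applies.
Among Achebe and Whitfield, alphabetically by surname: Achebe before Whitfield.
Full order: Bianchi, Mendoza, Chaudhari, Tran, Romero, Vance, Achebe, Whitfield.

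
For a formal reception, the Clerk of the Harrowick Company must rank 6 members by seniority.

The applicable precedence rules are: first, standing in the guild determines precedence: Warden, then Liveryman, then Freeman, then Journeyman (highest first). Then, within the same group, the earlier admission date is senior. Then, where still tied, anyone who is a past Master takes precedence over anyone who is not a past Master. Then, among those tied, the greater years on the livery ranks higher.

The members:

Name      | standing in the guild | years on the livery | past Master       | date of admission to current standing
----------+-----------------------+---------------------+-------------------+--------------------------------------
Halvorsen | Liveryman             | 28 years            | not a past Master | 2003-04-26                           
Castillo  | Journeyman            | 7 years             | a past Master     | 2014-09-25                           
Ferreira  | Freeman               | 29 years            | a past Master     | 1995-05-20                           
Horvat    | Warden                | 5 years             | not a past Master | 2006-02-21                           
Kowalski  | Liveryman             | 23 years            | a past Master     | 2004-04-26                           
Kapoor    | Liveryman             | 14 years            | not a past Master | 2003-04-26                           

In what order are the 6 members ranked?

Horvat, Halvorsen, Kapoor, Kowalski, Ferreira, Castillo

By standing in the guild: Horvat (Warden); then Halvorsen, Kapoor and Kowalski (Liveryman); then Ferreira (Freeman); then Castillo (Journeyman).
Among Halvorsen, Kapoor and Kowalski, by date of admission to current standing (earlier first): Halvorsen and Kapoor (2003-04-26) before Kowalski (2004-04-26).
Halvorsen and Kapoor are each not a past Master, so the next rule applies.
Among Halvorsen and Kapoor, by years on the livery (higher first): Halvorsen (28 years) before Kapoor (14 years).
Full order: Horvat, Halvorsen, Kapoor, Kowalski, Ferreira, Castillo.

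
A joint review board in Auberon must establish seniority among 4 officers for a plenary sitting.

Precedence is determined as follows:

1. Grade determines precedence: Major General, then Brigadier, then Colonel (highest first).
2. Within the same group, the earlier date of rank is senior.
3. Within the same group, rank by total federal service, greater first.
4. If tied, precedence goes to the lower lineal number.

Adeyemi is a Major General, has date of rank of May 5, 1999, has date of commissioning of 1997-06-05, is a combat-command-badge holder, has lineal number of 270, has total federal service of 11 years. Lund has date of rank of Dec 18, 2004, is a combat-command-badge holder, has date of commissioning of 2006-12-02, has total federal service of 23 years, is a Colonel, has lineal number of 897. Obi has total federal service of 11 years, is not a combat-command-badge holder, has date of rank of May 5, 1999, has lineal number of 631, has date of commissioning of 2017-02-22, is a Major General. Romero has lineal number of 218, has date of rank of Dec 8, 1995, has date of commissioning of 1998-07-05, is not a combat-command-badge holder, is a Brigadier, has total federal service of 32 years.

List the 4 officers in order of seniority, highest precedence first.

By grade: Adeyemi and Obi (Major General); then Romero (Brigadier); then Lund (Colonel).
Adeyemi and Obi both have date of rank May 5, 1999, so the next rule applies.
Adeyemi and Obi both have total federal service 11 years, so the next rule applies.
Among Adeyemi and Obi, by lineal number (lower first): Adeyemi (270) before Obi (631).
Full order: Adeyemi, Obi, Romero, Lund.

Adeyemi, Obi, Romero, Lund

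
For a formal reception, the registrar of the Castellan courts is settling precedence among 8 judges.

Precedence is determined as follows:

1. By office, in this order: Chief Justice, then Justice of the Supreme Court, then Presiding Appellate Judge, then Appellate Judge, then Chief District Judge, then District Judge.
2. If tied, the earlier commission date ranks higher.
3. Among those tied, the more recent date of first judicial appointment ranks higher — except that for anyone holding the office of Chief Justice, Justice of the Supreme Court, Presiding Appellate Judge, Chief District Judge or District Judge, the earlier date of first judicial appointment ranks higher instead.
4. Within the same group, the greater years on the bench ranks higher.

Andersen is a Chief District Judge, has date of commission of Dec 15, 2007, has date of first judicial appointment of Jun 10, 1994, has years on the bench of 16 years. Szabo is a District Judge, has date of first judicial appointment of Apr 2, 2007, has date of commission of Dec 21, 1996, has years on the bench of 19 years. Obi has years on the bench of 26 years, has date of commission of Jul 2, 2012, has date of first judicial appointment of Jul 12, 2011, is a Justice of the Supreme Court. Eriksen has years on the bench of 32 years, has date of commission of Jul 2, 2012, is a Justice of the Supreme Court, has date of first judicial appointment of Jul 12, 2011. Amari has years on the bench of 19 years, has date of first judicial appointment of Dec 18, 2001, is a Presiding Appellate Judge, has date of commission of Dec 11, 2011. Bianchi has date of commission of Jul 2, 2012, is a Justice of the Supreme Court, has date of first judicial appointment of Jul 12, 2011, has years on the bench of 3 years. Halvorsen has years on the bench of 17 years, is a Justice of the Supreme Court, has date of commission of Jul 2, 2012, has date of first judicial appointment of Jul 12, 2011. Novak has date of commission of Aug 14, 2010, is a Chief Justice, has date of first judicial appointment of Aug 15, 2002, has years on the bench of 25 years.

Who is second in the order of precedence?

Eriksen

By office: Novak (Chief Justice); then Eriksen, Obi, Halvorsen and Bianchi (Justice of the Supreme Court); then Amari (Presiding Appellate Judge); then Andersen (Chief District Judge); then Szabo (District Judge).
Eriksen, Obi, Halvorsen and Bianchi all have date of commission Jul 2, 2012, so the next rule applies.
Eriksen, Obi, Halvorsen and Bianchi all have date of first judicial appointment Jul 12, 2011, so the next rule applies.
Among Eriksen, Obi, Halvorsen and Bianchi, by years on the bench (higher first): Eriksen (32 years) before Obi (26 years) before Halvorsen (17 years) before Bianchi (3 years).
Order: Novak, Eriksen, Obi, Halvorsen, Bianchi, Amari, Andersen, Szabo.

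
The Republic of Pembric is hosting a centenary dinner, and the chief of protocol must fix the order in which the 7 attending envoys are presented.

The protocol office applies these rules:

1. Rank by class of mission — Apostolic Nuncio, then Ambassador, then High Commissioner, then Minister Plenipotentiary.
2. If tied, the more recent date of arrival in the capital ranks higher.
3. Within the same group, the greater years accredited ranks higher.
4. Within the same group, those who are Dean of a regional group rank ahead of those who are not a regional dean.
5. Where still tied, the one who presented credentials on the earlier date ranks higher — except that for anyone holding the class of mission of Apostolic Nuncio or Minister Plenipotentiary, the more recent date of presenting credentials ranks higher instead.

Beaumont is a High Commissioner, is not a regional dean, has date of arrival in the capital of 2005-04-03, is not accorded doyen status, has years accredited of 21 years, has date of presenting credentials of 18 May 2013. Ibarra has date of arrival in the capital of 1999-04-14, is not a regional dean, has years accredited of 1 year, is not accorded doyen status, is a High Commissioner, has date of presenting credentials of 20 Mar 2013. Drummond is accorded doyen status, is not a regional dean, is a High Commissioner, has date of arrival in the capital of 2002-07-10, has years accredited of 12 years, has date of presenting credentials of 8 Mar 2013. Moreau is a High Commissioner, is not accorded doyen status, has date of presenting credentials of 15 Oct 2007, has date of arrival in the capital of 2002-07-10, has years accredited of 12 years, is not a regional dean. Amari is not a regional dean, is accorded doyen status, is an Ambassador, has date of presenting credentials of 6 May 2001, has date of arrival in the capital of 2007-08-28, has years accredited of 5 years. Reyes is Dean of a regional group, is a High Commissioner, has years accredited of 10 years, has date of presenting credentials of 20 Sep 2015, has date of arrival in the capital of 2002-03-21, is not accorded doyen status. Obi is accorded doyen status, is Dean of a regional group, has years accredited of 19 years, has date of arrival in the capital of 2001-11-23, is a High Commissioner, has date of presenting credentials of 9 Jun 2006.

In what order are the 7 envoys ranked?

Amari, Beaumont, Moreau, Drummond, Reyes, Obi, Ibarra

By class of mission: Amari (Ambassador); then Beaumont, Moreau, Drummond, Reyes, Obi and Ibarra (High Commissioner).
Among Beaumont, Moreau, Drummond, Reyes, Obi and Ibarra, by date of arrival in the capital (later first): Beaumont (2005-04-03) before Moreau and Drummond (2002-07-10) before Reyes (2002-03-21) before Obi (2001-11-23) before Ibarra (1999-04-14).
Moreau and Drummond both have years accredited 12 years, so the next rule applies.
Moreau and Drummond are each not a regional dean, so the next rule applies.
Among Moreau and Drummond, by date of presenting credentials (earlier first): Moreau (15 Oct 2007) before Drummond (8 Mar 2013).
Full order: Amari, Beaumont, Moreau, Drummond, Reyes, Obi, Ibarra.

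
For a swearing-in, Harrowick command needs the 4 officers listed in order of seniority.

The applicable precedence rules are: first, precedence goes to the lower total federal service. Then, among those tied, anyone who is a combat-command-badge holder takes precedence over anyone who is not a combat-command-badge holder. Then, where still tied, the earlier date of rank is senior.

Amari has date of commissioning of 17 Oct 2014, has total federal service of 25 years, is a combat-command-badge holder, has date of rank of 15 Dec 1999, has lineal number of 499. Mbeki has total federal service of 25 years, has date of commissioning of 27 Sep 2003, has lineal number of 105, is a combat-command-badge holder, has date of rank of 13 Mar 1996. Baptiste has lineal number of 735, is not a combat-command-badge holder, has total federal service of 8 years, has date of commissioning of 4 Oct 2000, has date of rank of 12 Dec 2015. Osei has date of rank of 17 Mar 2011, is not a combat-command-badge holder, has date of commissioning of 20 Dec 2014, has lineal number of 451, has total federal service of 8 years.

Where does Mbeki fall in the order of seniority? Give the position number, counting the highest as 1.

3

By total federal service (lower first): Osei and Baptiste (both 8 years); then Mbeki and Amari (both 25 years).
Osei and Baptiste are each not a combat-command-badge holder, so the next rule applies.
Among Osei and Baptiste, by date of rank (earlier first): Osei (17 Mar 2011) before Baptiste (12 Dec 2015).
Mbeki and Amari are each a combat-command-badge holder, so the next rule applies.
Among Mbeki and Amari, by date of rank (earlier first): Mbeki (13 Mar 1996) before Amari (15 Dec 1999).
Order: Osei, Baptiste, Mbeki, Amari. So position 3.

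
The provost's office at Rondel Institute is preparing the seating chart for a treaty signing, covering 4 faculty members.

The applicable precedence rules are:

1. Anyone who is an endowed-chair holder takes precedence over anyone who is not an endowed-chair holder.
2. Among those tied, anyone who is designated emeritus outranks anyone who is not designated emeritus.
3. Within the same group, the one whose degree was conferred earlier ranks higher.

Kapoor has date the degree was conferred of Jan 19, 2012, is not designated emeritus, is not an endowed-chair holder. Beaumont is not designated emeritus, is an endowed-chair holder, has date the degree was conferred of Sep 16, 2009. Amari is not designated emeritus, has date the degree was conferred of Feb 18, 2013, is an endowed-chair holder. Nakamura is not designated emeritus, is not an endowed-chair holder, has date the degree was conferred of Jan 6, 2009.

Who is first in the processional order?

Beaumont

By the first rule: Beaumont and Amari (both an endowed-chair holder); then Nakamura and Kapoor (both not an endowed-chair holder).
Beaumont and Amari are each not designated emeritus, so the next rule applies.
Among Beaumont and Amari, by date the degree was conferred (earlier first): Beaumont (Sep 16, 2009) before Amari (Feb 18, 2013).
Nakamura and Kapoor are each not designated emeritus, so the next rule applies.
Among Nakamura and Kapoor, by date the degree was conferred (earlier first): Nakamura (Jan 6, 2009) before Kapoor (Jan 19, 2012).
Order: Beaumont, Amari, Nakamura, Kapoor.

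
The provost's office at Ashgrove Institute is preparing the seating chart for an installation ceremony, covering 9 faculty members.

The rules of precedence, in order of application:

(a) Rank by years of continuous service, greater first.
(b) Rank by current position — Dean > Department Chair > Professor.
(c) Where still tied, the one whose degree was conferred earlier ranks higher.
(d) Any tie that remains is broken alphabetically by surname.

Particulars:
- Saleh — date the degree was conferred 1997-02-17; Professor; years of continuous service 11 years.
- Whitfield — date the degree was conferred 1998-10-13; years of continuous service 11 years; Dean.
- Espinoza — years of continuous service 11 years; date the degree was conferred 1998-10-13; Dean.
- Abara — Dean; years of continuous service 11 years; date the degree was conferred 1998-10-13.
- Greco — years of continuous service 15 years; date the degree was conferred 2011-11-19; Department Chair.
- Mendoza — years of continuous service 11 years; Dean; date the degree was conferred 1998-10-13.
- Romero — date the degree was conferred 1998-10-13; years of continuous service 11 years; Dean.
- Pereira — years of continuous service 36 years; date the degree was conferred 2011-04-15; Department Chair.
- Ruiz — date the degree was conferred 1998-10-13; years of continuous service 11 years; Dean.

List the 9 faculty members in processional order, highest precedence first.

Pereira, Greco, Abara, Espinoza, Mendoza, Romero, Ruiz, Whitfield, Saleh

By years of continuous service (higher first): Pereira (36 years); then Greco (15 years); then Abara, Espinoza, Mendoza, Romero, Ruiz, Whitfield and Saleh (each 11 years).
Among Abara, Espinoza, Mendoza, Romero, Ruiz, Whitfield and Saleh, by current position: Abara, Espinoza, Mendoza, Romero, Ruiz and Whitfield (Dean) before Saleh (Professor).
Abara, Espinoza, Mendoza, Romero, Ruiz and Whitfield all have date the degree was conferred 1998-10-13, so the next rule applies.
Among Abara, Espinoza, Mendoza, Romero, Ruiz and Whitfield, alphabetically by surname: Abara before Espinoza before Mendoza before Romero before Ruiz before Whitfield.
Full order: Pereira, Greco, Abara, Espinoza, Mendoza, Romero, Ruiz, Whitfield, Saleh.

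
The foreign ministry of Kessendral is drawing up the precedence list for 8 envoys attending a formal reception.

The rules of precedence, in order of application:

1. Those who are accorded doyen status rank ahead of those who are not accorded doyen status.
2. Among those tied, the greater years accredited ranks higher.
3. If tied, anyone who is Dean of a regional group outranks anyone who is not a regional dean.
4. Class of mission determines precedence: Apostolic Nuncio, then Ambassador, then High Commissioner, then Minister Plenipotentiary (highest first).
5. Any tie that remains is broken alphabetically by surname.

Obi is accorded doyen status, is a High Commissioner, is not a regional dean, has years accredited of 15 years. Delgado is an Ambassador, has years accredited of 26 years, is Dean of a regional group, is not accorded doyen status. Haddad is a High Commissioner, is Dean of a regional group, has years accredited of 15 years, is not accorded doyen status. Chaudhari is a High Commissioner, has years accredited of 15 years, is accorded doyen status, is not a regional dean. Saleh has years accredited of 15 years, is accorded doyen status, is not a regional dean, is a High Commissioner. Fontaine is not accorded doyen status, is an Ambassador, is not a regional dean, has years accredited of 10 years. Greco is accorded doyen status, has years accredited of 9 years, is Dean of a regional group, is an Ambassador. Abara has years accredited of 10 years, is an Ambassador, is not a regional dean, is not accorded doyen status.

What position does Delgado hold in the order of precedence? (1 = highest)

By the first rule: Chaudhari, Obi, Saleh and Greco (each accorded doyen status); then Delgado, Haddad, Abara and Fontaine (each not accorded doyen status).
Among Chaudhari, Obi, Saleh and Greco, by years accredited (higher first): Chaudhari, Obi and Saleh (15 years) before Greco (9 years).
Chaudhari, Obi and Saleh are each not a regional dean, so the next rule applies.
Chaudhari, Obi and Saleh are each High Commissioner, so the next rule applies.
Among Chaudhari, Obi and Saleh, alphabetically by surname: Chaudhari before Obi before Saleh.
Among Delgado, Haddad, Abara and Fontaine, by years accredited (higher first): Delgado (26 years) before Haddad (15 years) before Abara and Fontaine (10 years).
Abara and Fontaine are each not a regional dean, so the next rule applies.
Abara and Fontaine are each Ambassador, so the next rule applies.
Among Abara and Fontaine, alphabetically by surname: Abara before Fontaine.
Order: Chaudhari, Obi, Saleh, Greco, Delgado, Haddad, Abara, Fontaine. So position 5.

5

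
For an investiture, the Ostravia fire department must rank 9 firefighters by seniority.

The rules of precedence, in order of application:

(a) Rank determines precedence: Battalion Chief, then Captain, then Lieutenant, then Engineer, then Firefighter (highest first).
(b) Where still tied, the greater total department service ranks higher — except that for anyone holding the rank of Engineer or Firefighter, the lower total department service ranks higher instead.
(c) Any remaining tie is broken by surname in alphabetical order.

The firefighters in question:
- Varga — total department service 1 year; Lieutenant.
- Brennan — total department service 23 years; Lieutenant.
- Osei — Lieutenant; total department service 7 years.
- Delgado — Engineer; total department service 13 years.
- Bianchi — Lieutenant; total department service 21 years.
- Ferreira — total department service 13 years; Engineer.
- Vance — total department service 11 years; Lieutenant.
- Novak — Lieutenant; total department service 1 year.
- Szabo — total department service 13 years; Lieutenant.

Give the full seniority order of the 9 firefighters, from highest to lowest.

By rank: Brennan, Bianchi, Szabo, Vance, Osei, Novak and Varga (Lieutenant); then Delgado and Ferreira (Engineer).
Among Brennan, Bianchi, Szabo, Vance, Osei, Novak and Varga, by total department service (higher first): Brennan (23 years) before Bianchi (21 years) before Szabo (13 years) before Vance (11 years) before Osei (7 years) before Novak and Varga (1 year).
Among Novak and Varga, alphabetically by surname: Novak before Varga.
Delgado and Ferreira both have total department service 13 years, so the next rule applies.
Among Delgado and Ferreira, alphabetically by surname: Delgado before Ferreira.
Full order: Brennan, Bianchi, Szabo, Vance, Osei, Novak, Varga, Delgado, Ferreira.

Brennan, Bianchi, Szabo, Vance, Osei, Novak, Varga, Delgado, Ferreira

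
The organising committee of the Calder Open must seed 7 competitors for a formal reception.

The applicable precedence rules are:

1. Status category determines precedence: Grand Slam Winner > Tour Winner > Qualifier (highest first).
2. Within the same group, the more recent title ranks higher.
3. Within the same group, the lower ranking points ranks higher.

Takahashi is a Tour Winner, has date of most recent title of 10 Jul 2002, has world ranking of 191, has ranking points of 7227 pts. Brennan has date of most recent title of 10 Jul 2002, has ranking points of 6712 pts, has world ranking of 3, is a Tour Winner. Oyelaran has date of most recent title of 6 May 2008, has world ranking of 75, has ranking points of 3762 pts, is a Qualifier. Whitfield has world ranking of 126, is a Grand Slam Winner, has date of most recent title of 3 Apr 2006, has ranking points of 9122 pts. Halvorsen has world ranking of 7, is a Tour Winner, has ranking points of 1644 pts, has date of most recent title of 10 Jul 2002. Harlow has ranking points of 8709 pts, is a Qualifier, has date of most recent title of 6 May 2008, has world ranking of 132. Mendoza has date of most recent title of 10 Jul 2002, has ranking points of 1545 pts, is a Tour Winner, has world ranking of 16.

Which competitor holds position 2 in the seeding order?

Mendoza

By status category: Whitfield (Grand Slam Winner); then Mendoza, Halvorsen, Brennan and Takahashi (Tour Winner); then Oyelaran and Harlow (Qualifier).
Mendoza, Halvorsen, Brennan and Takahashi all have date of most recent title 10 Jul 2002, so the next rule applies.
Among Mendoza, Halvorsen, Brennan and Takahashi, by ranking points (lower first): Mendoza (1545 pts) before Halvorsen (1644 pts) before Brennan (6712 pts) before Takahashi (7227 pts).
Oyelaran and Harlow both have date of most recent title 6 May 2008, so the next rule applies.
Among Oyelaran and Harlow, by ranking points (lower first): Oyelaran (3762 pts) before Harlow (8709 pts).
Order: Whitfield, Mendoza, Halvorsen, Brennan, Takahashi, Oyelaran, Harlow.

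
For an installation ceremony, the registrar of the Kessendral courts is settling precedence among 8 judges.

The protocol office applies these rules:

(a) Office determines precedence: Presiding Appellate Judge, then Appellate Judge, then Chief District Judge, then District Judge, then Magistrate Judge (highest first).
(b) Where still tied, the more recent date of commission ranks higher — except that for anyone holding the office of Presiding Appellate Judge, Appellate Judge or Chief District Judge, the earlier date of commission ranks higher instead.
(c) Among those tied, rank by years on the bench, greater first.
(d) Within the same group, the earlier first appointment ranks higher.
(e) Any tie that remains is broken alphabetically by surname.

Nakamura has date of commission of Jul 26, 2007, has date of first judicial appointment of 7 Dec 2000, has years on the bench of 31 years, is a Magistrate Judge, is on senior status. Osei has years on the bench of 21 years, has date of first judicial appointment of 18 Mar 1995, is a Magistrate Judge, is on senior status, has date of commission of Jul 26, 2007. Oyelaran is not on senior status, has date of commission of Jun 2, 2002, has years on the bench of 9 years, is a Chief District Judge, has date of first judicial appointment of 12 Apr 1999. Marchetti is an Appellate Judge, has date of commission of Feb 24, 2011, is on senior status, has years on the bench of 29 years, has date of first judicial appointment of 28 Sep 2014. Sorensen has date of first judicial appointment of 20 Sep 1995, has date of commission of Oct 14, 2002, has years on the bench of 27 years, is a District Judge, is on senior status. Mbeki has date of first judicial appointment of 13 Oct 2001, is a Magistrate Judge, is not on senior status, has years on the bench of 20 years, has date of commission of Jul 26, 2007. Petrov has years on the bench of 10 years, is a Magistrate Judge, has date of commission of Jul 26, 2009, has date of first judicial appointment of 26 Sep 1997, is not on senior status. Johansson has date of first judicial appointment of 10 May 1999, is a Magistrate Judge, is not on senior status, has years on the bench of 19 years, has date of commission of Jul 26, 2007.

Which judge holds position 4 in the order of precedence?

Petrov

By office: Marchetti (Appellate Judge); then Oyelaran (Chief District Judge); then Sorensen (District Judge); then Petrov, Nakamura, Osei, Mbeki and Johansson (Magistrate Judge).
Among Petrov, Nakamura, Osei, Mbeki and Johansson, by date of commission (later first): Petrov (Jul 26, 2009) before Nakamura, Osei, Mbeki and Johansson (Jul 26, 2007).
Among Nakamura, Osei, Mbeki and Johansson, by years on the bench (higher first): Nakamura (31 years) before Osei (21 years) before Mbeki (20 years) before Johansson (19 years).
Order: Marchetti, Oyelaran, Sorensen, Petrov, Nakamura, Osei, Mbeki, Johansson.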